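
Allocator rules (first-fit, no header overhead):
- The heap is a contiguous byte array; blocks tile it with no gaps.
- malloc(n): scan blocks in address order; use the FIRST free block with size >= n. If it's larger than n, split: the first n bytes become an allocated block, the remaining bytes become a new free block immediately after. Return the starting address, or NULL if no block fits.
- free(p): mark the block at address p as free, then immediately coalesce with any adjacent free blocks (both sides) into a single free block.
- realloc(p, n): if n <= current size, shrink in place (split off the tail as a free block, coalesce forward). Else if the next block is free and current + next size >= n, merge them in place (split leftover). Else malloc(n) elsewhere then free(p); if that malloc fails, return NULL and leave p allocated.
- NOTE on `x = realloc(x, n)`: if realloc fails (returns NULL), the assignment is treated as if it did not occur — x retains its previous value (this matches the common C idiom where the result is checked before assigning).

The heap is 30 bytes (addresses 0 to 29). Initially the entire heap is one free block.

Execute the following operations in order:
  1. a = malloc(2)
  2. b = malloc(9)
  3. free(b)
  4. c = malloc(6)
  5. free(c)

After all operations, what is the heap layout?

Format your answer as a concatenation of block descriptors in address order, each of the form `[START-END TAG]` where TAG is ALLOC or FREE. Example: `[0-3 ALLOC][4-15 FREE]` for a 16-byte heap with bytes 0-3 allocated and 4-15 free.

Answer: [0-1 ALLOC][2-29 FREE]

Derivation:
Op 1: a = malloc(2) -> a = 0; heap: [0-1 ALLOC][2-29 FREE]
Op 2: b = malloc(9) -> b = 2; heap: [0-1 ALLOC][2-10 ALLOC][11-29 FREE]
Op 3: free(b) -> (freed b); heap: [0-1 ALLOC][2-29 FREE]
Op 4: c = malloc(6) -> c = 2; heap: [0-1 ALLOC][2-7 ALLOC][8-29 FREE]
Op 5: free(c) -> (freed c); heap: [0-1 ALLOC][2-29 FREE]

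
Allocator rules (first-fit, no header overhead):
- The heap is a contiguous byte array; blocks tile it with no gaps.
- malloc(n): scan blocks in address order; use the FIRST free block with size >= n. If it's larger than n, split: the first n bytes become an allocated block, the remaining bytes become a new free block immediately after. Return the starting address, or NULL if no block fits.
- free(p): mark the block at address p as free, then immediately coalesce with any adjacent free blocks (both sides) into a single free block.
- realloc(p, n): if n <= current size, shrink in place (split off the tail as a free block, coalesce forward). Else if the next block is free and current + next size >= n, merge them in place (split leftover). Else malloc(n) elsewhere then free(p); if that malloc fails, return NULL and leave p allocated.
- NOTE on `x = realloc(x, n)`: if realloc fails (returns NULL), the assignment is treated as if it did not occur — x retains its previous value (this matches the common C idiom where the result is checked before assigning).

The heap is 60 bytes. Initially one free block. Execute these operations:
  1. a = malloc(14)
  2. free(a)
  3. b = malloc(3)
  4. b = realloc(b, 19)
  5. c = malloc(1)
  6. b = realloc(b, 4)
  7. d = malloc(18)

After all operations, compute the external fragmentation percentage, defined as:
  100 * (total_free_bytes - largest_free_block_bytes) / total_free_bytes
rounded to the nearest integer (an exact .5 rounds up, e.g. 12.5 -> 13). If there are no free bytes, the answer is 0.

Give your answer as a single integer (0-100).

Op 1: a = malloc(14) -> a = 0; heap: [0-13 ALLOC][14-59 FREE]
Op 2: free(a) -> (freed a); heap: [0-59 FREE]
Op 3: b = malloc(3) -> b = 0; heap: [0-2 ALLOC][3-59 FREE]
Op 4: b = realloc(b, 19) -> b = 0; heap: [0-18 ALLOC][19-59 FREE]
Op 5: c = malloc(1) -> c = 19; heap: [0-18 ALLOC][19-19 ALLOC][20-59 FREE]
Op 6: b = realloc(b, 4) -> b = 0; heap: [0-3 ALLOC][4-18 FREE][19-19 ALLOC][20-59 FREE]
Op 7: d = malloc(18) -> d = 20; heap: [0-3 ALLOC][4-18 FREE][19-19 ALLOC][20-37 ALLOC][38-59 FREE]
Free blocks: [15 22] total_free=37 largest=22 -> 100*(37-22)/37 = 1500/37 ≈ 40.541 -> rounds to 41

Answer: 41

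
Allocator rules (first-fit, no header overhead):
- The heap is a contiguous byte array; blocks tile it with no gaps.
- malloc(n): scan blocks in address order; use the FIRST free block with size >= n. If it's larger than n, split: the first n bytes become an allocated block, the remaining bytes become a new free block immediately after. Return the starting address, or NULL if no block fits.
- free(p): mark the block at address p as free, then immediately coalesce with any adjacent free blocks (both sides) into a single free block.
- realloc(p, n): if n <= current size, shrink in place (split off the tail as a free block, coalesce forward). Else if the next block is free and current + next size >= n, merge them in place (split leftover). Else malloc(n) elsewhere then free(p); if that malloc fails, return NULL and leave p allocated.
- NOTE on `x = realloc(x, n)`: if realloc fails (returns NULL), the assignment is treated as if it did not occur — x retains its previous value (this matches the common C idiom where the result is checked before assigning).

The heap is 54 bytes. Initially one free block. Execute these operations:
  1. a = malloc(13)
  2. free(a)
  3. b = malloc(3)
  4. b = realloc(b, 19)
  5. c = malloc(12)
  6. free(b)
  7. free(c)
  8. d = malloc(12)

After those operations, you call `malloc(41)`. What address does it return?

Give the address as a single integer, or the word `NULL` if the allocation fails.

Op 1: a = malloc(13) -> a = 0; heap: [0-12 ALLOC][13-53 FREE]
Op 2: free(a) -> (freed a); heap: [0-53 FREE]
Op 3: b = malloc(3) -> b = 0; heap: [0-2 ALLOC][3-53 FREE]
Op 4: b = realloc(b, 19) -> b = 0; heap: [0-18 ALLOC][19-53 FREE]
Op 5: c = malloc(12) -> c = 19; heap: [0-18 ALLOC][19-30 ALLOC][31-53 FREE]
Op 6: free(b) -> (freed b); heap: [0-18 FREE][19-30 ALLOC][31-53 FREE]
Op 7: free(c) -> (freed c); heap: [0-53 FREE]
Op 8: d = malloc(12) -> d = 0; heap: [0-11 ALLOC][12-53 FREE]
malloc(41): first-fit scan over [0-11 ALLOC][12-53 FREE] -> 12

Answer: 12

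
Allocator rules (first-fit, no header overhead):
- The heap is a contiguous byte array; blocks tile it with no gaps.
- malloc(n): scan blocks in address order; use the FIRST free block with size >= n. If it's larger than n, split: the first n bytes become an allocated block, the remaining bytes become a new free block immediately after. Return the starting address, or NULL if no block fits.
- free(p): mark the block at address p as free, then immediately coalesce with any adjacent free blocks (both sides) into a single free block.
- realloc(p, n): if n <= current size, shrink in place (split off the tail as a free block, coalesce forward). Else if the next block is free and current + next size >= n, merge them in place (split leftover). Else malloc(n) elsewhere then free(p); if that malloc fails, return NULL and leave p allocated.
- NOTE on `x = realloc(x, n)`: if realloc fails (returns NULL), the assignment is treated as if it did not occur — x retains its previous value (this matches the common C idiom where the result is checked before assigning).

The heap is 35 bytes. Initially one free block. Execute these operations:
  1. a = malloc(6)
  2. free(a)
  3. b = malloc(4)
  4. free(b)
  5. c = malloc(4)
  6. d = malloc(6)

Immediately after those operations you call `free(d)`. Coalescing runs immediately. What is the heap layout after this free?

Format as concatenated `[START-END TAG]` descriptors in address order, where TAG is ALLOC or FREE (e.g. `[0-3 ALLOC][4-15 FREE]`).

Op 1: a = malloc(6) -> a = 0; heap: [0-5 ALLOC][6-34 FREE]
Op 2: free(a) -> (freed a); heap: [0-34 FREE]
Op 3: b = malloc(4) -> b = 0; heap: [0-3 ALLOC][4-34 FREE]
Op 4: free(b) -> (freed b); heap: [0-34 FREE]
Op 5: c = malloc(4) -> c = 0; heap: [0-3 ALLOC][4-34 FREE]
Op 6: d = malloc(6) -> d = 4; heap: [0-3 ALLOC][4-9 ALLOC][10-34 FREE]
free(d): d = 4 -> block [4-9 ALLOC]; mark free, coalesce with adjacent free neighbors -> [0-3 ALLOC][4-34 FREE]

Answer: [0-3 ALLOC][4-34 FREE]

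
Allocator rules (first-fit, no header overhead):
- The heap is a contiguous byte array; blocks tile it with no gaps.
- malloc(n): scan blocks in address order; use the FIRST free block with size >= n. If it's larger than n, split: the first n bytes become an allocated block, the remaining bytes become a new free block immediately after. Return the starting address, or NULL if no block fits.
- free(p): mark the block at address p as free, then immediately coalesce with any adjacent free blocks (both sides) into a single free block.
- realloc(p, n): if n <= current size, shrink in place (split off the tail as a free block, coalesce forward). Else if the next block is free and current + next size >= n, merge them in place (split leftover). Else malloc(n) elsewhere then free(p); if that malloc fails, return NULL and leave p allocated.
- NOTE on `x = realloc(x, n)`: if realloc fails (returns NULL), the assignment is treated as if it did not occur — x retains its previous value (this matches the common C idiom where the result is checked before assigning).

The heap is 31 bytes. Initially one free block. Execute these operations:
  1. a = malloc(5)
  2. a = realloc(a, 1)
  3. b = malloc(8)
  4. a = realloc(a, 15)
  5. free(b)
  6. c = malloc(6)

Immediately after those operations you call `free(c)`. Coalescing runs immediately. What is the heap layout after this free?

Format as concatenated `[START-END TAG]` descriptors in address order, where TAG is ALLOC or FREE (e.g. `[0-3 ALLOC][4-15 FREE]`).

Op 1: a = malloc(5) -> a = 0; heap: [0-4 ALLOC][5-30 FREE]
Op 2: a = realloc(a, 1) -> a = 0; heap: [0-0 ALLOC][1-30 FREE]
Op 3: b = malloc(8) -> b = 1; heap: [0-0 ALLOC][1-8 ALLOC][9-30 FREE]
Op 4: a = realloc(a, 15) -> a = 9; heap: [0-0 FREE][1-8 ALLOC][9-23 ALLOC][24-30 FREE]
Op 5: free(b) -> (freed b); heap: [0-8 FREE][9-23 ALLOC][24-30 FREE]
Op 6: c = malloc(6) -> c = 0; heap: [0-5 ALLOC][6-8 FREE][9-23 ALLOC][24-30 FREE]
free(c): c = 0 -> block [0-5 ALLOC]; mark free, coalesce with adjacent free neighbors -> [0-8 FREE][9-23 ALLOC][24-30 FREE]

Answer: [0-8 FREE][9-23 ALLOC][24-30 FREE]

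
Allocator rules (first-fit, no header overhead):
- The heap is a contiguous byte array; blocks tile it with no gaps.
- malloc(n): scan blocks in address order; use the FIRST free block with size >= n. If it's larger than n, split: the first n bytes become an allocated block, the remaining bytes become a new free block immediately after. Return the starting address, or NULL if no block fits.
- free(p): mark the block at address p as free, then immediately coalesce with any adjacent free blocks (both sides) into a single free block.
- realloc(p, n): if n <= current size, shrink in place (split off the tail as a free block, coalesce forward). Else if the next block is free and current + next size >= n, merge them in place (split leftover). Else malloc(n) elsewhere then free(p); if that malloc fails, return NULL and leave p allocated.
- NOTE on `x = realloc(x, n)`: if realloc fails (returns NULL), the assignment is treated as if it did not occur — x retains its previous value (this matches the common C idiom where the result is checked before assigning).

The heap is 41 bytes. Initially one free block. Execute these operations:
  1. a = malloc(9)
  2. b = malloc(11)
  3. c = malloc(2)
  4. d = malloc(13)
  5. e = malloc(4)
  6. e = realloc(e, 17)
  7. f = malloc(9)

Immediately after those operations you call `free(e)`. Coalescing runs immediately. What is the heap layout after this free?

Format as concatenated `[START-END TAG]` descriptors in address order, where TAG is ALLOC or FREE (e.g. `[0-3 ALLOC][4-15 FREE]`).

Op 1: a = malloc(9) -> a = 0; heap: [0-8 ALLOC][9-40 FREE]
Op 2: b = malloc(11) -> b = 9; heap: [0-8 ALLOC][9-19 ALLOC][20-40 FREE]
Op 3: c = malloc(2) -> c = 20; heap: [0-8 ALLOC][9-19 ALLOC][20-21 ALLOC][22-40 FREE]
Op 4: d = malloc(13) -> d = 22; heap: [0-8 ALLOC][9-19 ALLOC][20-21 ALLOC][22-34 ALLOC][35-40 FREE]
Op 5: e = malloc(4) -> e = 35; heap: [0-8 ALLOC][9-19 ALLOC][20-21 ALLOC][22-34 ALLOC][35-38 ALLOC][39-40 FREE]
Op 6: e = realloc(e, 17) -> NULL (e unchanged); heap: [0-8 ALLOC][9-19 ALLOC][20-21 ALLOC][22-34 ALLOC][35-38 ALLOC][39-40 FREE]
Op 7: f = malloc(9) -> f = NULL; heap: [0-8 ALLOC][9-19 ALLOC][20-21 ALLOC][22-34 ALLOC][35-38 ALLOC][39-40 FREE]
free(e): e = 35 -> block [35-38 ALLOC]; mark free, coalesce with adjacent free neighbors -> [0-8 ALLOC][9-19 ALLOC][20-21 ALLOC][22-34 ALLOC][35-40 FREE]

Answer: [0-8 ALLOC][9-19 ALLOC][20-21 ALLOC][22-34 ALLOC][35-40 FREE]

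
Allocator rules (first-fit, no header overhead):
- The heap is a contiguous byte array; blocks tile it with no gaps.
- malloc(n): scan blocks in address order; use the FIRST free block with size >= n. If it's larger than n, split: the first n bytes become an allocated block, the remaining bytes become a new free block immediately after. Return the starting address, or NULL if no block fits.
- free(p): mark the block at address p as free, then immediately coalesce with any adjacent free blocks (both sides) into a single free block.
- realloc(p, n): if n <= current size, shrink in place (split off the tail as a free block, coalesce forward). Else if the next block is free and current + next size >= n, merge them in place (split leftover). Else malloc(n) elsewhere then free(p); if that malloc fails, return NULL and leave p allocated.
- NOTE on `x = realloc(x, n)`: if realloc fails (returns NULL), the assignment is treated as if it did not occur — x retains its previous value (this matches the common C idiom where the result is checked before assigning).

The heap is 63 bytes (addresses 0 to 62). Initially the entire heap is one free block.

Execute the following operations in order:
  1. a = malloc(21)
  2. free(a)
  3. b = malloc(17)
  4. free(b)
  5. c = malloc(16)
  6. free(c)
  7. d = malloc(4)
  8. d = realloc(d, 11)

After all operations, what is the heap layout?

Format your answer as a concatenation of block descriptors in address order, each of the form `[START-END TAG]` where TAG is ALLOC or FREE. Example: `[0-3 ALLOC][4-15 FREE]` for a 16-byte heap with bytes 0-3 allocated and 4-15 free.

Answer: [0-10 ALLOC][11-62 FREE]

Derivation:
Op 1: a = malloc(21) -> a = 0; heap: [0-20 ALLOC][21-62 FREE]
Op 2: free(a) -> (freed a); heap: [0-62 FREE]
Op 3: b = malloc(17) -> b = 0; heap: [0-16 ALLOC][17-62 FREE]
Op 4: free(b) -> (freed b); heap: [0-62 FREE]
Op 5: c = malloc(16) -> c = 0; heap: [0-15 ALLOC][16-62 FREE]
Op 6: free(c) -> (freed c); heap: [0-62 FREE]
Op 7: d = malloc(4) -> d = 0; heap: [0-3 ALLOC][4-62 FREE]
Op 8: d = realloc(d, 11) -> d = 0; heap: [0-10 ALLOC][11-62 FREE]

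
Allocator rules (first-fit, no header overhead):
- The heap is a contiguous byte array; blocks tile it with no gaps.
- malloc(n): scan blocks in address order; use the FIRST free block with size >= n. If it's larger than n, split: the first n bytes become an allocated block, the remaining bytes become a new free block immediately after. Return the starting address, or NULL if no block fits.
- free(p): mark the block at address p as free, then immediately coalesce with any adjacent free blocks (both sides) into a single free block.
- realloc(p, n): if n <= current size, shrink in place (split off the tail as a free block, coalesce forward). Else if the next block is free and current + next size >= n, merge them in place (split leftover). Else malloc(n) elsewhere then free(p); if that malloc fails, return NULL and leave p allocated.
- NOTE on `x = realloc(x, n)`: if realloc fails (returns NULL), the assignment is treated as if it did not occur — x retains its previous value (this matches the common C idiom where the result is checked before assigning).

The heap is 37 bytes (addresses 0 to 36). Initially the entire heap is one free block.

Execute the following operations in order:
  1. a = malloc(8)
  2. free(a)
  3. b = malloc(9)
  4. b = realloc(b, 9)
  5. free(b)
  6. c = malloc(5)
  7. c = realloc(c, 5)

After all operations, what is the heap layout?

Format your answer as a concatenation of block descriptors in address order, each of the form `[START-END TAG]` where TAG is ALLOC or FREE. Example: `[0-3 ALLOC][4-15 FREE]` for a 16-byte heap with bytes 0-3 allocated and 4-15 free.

Answer: [0-4 ALLOC][5-36 FREE]

Derivation:
Op 1: a = malloc(8) -> a = 0; heap: [0-7 ALLOC][8-36 FREE]
Op 2: free(a) -> (freed a); heap: [0-36 FREE]
Op 3: b = malloc(9) -> b = 0; heap: [0-8 ALLOC][9-36 FREE]
Op 4: b = realloc(b, 9) -> b = 0; heap: [0-8 ALLOC][9-36 FREE]
Op 5: free(b) -> (freed b); heap: [0-36 FREE]
Op 6: c = malloc(5) -> c = 0; heap: [0-4 ALLOC][5-36 FREE]
Op 7: c = realloc(c, 5) -> c = 0; heap: [0-4 ALLOC][5-36 FREE]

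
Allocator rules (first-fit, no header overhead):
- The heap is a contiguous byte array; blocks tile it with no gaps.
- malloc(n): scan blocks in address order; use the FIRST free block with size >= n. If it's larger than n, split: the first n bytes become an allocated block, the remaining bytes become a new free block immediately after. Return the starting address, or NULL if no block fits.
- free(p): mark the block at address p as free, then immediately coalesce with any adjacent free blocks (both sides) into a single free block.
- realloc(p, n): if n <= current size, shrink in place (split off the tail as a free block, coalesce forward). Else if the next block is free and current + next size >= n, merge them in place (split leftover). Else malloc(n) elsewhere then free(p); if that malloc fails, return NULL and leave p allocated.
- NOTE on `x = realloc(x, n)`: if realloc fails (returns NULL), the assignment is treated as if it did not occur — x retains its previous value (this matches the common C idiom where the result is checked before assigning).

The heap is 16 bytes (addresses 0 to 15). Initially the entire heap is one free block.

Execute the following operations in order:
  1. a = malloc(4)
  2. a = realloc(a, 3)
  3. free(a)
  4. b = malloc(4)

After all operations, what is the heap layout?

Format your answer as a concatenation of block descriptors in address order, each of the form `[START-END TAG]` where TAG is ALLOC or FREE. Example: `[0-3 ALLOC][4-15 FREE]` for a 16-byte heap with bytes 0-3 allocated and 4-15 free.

Op 1: a = malloc(4) -> a = 0; heap: [0-3 ALLOC][4-15 FREE]
Op 2: a = realloc(a, 3) -> a = 0; heap: [0-2 ALLOC][3-15 FREE]
Op 3: free(a) -> (freed a); heap: [0-15 FREE]
Op 4: b = malloc(4) -> b = 0; heap: [0-3 ALLOC][4-15 FREE]

Answer: [0-3 ALLOC][4-15 FREE]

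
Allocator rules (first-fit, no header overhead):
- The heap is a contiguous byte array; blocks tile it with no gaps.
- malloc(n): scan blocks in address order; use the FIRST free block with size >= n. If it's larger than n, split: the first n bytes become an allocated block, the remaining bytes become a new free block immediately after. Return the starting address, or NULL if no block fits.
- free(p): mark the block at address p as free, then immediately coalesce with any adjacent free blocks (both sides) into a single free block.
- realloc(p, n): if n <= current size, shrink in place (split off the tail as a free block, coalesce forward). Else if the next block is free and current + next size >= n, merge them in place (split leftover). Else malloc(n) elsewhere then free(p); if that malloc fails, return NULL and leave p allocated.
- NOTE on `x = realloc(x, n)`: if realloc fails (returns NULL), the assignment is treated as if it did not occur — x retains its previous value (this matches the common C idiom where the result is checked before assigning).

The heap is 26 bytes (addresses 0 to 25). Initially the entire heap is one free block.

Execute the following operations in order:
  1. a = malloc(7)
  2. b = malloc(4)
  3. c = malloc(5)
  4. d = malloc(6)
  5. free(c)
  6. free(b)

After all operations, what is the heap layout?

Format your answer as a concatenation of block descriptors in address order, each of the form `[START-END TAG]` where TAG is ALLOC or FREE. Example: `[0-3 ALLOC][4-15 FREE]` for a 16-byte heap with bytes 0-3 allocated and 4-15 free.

Op 1: a = malloc(7) -> a = 0; heap: [0-6 ALLOC][7-25 FREE]
Op 2: b = malloc(4) -> b = 7; heap: [0-6 ALLOC][7-10 ALLOC][11-25 FREE]
Op 3: c = malloc(5) -> c = 11; heap: [0-6 ALLOC][7-10 ALLOC][11-15 ALLOC][16-25 FREE]
Op 4: d = malloc(6) -> d = 16; heap: [0-6 ALLOC][7-10 ALLOC][11-15 ALLOC][16-21 ALLOC][22-25 FREE]
Op 5: free(c) -> (freed c); heap: [0-6 ALLOC][7-10 ALLOC][11-15 FREE][16-21 ALLOC][22-25 FREE]
Op 6: free(b) -> (freed b); heap: [0-6 ALLOC][7-15 FREE][16-21 ALLOC][22-25 FREE]

Answer: [0-6 ALLOC][7-15 FREE][16-21 ALLOC][22-25 FREE]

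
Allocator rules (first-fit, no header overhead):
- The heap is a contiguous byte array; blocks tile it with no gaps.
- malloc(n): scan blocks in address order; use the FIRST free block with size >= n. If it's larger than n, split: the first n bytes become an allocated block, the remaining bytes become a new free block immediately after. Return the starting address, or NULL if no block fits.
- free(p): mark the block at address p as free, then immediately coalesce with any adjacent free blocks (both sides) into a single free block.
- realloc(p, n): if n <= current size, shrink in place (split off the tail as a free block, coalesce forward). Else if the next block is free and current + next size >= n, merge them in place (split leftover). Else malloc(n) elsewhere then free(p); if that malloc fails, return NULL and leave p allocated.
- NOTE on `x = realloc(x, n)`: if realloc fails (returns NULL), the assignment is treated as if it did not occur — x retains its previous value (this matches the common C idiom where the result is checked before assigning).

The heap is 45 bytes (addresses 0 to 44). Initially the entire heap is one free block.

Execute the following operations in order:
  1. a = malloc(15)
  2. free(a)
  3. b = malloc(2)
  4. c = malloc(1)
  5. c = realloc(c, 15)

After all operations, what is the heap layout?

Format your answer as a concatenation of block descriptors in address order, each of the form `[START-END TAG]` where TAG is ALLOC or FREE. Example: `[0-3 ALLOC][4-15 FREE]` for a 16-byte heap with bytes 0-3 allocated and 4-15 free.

Answer: [0-1 ALLOC][2-16 ALLOC][17-44 FREE]

Derivation:
Op 1: a = malloc(15) -> a = 0; heap: [0-14 ALLOC][15-44 FREE]
Op 2: free(a) -> (freed a); heap: [0-44 FREE]
Op 3: b = malloc(2) -> b = 0; heap: [0-1 ALLOC][2-44 FREE]
Op 4: c = malloc(1) -> c = 2; heap: [0-1 ALLOC][2-2 ALLOC][3-44 FREE]
Op 5: c = realloc(c, 15) -> c = 2; heap: [0-1 ALLOC][2-16 ALLOC][17-44 FREE]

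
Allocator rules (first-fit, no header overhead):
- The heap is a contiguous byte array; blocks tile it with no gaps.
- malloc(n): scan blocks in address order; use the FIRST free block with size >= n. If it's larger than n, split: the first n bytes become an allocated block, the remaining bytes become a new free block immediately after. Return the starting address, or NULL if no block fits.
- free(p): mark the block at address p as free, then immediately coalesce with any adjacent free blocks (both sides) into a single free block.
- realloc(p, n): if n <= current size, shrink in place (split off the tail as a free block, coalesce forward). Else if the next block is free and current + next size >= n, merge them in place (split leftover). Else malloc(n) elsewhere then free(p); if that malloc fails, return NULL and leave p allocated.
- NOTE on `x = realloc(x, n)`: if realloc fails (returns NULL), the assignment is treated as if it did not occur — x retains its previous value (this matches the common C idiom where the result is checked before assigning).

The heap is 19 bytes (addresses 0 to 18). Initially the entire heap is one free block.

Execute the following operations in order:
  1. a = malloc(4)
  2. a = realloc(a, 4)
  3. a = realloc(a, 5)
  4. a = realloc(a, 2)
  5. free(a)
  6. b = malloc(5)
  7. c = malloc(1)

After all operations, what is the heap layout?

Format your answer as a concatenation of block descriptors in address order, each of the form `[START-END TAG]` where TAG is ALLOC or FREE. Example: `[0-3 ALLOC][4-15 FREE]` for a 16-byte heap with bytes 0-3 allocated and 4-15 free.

Answer: [0-4 ALLOC][5-5 ALLOC][6-18 FREE]

Derivation:
Op 1: a = malloc(4) -> a = 0; heap: [0-3 ALLOC][4-18 FREE]
Op 2: a = realloc(a, 4) -> a = 0; heap: [0-3 ALLOC][4-18 FREE]
Op 3: a = realloc(a, 5) -> a = 0; heap: [0-4 ALLOC][5-18 FREE]
Op 4: a = realloc(a, 2) -> a = 0; heap: [0-1 ALLOC][2-18 FREE]
Op 5: free(a) -> (freed a); heap: [0-18 FREE]
Op 6: b = malloc(5) -> b = 0; heap: [0-4 ALLOC][5-18 FREE]
Op 7: c = malloc(1) -> c = 5; heap: [0-4 ALLOC][5-5 ALLOC][6-18 FREE]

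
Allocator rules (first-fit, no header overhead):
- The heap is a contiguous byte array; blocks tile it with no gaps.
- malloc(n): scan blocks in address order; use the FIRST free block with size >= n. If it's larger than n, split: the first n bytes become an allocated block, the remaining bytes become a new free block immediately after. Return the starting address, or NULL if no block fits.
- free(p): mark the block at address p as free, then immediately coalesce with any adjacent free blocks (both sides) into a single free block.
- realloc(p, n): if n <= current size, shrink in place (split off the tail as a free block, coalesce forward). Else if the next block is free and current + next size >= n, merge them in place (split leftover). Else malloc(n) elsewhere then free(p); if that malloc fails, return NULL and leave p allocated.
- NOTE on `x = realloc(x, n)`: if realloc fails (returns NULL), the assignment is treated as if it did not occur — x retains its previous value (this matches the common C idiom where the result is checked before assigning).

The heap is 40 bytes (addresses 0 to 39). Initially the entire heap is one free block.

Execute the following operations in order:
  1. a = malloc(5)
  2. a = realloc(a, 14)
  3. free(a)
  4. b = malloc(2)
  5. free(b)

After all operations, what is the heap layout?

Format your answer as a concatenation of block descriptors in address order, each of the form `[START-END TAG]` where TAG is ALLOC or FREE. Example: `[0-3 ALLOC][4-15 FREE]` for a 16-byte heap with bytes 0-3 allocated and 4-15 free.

Op 1: a = malloc(5) -> a = 0; heap: [0-4 ALLOC][5-39 FREE]
Op 2: a = realloc(a, 14) -> a = 0; heap: [0-13 ALLOC][14-39 FREE]
Op 3: free(a) -> (freed a); heap: [0-39 FREE]
Op 4: b = malloc(2) -> b = 0; heap: [0-1 ALLOC][2-39 FREE]
Op 5: free(b) -> (freed b); heap: [0-39 FREE]

Answer: [0-39 FREE]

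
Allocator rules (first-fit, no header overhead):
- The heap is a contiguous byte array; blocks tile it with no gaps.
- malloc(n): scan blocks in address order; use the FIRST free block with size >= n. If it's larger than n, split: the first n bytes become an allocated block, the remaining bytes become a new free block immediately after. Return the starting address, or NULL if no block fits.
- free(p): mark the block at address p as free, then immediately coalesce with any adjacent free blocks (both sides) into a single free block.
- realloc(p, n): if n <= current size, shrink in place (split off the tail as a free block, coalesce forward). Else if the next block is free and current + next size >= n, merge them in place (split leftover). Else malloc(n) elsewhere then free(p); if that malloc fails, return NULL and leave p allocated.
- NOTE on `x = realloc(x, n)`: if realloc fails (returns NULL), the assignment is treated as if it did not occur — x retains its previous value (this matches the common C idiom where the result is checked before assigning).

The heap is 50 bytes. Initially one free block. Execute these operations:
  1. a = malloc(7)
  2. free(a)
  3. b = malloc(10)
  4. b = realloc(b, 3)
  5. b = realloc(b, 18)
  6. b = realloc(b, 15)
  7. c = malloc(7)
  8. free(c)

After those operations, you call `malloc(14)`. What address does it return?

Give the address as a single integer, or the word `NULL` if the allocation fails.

Answer: 15

Derivation:
Op 1: a = malloc(7) -> a = 0; heap: [0-6 ALLOC][7-49 FREE]
Op 2: free(a) -> (freed a); heap: [0-49 FREE]
Op 3: b = malloc(10) -> b = 0; heap: [0-9 ALLOC][10-49 FREE]
Op 4: b = realloc(b, 3) -> b = 0; heap: [0-2 ALLOC][3-49 FREE]
Op 5: b = realloc(b, 18) -> b = 0; heap: [0-17 ALLOC][18-49 FREE]
Op 6: b = realloc(b, 15) -> b = 0; heap: [0-14 ALLOC][15-49 FREE]
Op 7: c = malloc(7) -> c = 15; heap: [0-14 ALLOC][15-21 ALLOC][22-49 FREE]
Op 8: free(c) -> (freed c); heap: [0-14 ALLOC][15-49 FREE]
malloc(14): first-fit scan over [0-14 ALLOC][15-49 FREE] -> 15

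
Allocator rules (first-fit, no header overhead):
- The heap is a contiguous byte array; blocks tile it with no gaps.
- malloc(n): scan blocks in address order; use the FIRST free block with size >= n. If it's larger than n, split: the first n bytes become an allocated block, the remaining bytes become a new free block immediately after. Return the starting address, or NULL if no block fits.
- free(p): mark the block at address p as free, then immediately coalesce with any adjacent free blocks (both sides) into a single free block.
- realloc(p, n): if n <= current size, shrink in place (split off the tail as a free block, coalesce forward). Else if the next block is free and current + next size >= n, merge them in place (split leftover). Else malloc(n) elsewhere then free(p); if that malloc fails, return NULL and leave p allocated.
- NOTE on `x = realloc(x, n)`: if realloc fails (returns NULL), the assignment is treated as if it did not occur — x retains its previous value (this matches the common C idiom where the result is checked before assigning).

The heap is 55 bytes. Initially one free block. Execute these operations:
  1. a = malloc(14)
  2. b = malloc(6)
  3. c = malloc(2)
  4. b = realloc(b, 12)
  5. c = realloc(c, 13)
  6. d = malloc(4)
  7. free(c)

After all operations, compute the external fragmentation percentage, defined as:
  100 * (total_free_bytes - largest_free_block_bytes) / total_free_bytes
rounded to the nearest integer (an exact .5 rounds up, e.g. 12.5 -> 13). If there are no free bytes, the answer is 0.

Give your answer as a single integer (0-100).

Answer: 16

Derivation:
Op 1: a = malloc(14) -> a = 0; heap: [0-13 ALLOC][14-54 FREE]
Op 2: b = malloc(6) -> b = 14; heap: [0-13 ALLOC][14-19 ALLOC][20-54 FREE]
Op 3: c = malloc(2) -> c = 20; heap: [0-13 ALLOC][14-19 ALLOC][20-21 ALLOC][22-54 FREE]
Op 4: b = realloc(b, 12) -> b = 22; heap: [0-13 ALLOC][14-19 FREE][20-21 ALLOC][22-33 ALLOC][34-54 FREE]
Op 5: c = realloc(c, 13) -> c = 34; heap: [0-13 ALLOC][14-21 FREE][22-33 ALLOC][34-46 ALLOC][47-54 FREE]
Op 6: d = malloc(4) -> d = 14; heap: [0-13 ALLOC][14-17 ALLOC][18-21 FREE][22-33 ALLOC][34-46 ALLOC][47-54 FREE]
Op 7: free(c) -> (freed c); heap: [0-13 ALLOC][14-17 ALLOC][18-21 FREE][22-33 ALLOC][34-54 FREE]
Free blocks: [4 21] total_free=25 largest=21 -> 100*(25-21)/25 = 400/25 = 16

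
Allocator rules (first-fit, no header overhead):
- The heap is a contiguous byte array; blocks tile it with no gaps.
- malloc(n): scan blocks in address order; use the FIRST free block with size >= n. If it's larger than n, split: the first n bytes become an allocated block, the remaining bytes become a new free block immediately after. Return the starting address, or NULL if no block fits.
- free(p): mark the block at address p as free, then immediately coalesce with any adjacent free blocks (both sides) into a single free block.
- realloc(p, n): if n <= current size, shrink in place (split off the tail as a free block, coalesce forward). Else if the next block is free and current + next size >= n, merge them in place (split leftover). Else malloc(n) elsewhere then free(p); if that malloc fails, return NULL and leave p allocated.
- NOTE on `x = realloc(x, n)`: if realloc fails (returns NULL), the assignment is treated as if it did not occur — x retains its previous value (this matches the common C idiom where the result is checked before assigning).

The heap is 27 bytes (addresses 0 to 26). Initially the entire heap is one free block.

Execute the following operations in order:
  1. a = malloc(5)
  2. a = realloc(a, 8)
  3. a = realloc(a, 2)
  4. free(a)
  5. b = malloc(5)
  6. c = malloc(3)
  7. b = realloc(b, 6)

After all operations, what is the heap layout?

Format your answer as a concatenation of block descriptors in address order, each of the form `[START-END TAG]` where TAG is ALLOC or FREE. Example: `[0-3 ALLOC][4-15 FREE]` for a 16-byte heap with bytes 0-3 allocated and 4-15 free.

Answer: [0-4 FREE][5-7 ALLOC][8-13 ALLOC][14-26 FREE]

Derivation:
Op 1: a = malloc(5) -> a = 0; heap: [0-4 ALLOC][5-26 FREE]
Op 2: a = realloc(a, 8) -> a = 0; heap: [0-7 ALLOC][8-26 FREE]
Op 3: a = realloc(a, 2) -> a = 0; heap: [0-1 ALLOC][2-26 FREE]
Op 4: free(a) -> (freed a); heap: [0-26 FREE]
Op 5: b = malloc(5) -> b = 0; heap: [0-4 ALLOC][5-26 FREE]
Op 6: c = malloc(3) -> c = 5; heap: [0-4 ALLOC][5-7 ALLOC][8-26 FREE]
Op 7: b = realloc(b, 6) -> b = 8; heap: [0-4 FREE][5-7 ALLOC][8-13 ALLOC][14-26 FREE]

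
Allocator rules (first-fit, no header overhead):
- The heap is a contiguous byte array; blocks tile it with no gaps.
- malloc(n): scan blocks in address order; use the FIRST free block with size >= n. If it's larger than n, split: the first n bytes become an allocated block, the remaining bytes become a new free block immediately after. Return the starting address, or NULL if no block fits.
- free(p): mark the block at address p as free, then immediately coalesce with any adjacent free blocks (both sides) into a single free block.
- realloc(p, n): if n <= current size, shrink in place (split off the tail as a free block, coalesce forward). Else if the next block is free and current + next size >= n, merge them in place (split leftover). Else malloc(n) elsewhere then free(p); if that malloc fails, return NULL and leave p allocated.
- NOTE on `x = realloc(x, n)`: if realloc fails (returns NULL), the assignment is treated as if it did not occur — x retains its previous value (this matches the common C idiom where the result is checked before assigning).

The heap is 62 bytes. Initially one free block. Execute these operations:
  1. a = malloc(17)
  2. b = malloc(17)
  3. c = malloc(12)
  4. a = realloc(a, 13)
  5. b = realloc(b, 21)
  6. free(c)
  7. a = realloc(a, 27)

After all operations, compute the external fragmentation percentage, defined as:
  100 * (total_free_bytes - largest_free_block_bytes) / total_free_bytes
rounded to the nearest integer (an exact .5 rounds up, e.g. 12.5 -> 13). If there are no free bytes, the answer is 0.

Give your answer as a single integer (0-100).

Op 1: a = malloc(17) -> a = 0; heap: [0-16 ALLOC][17-61 FREE]
Op 2: b = malloc(17) -> b = 17; heap: [0-16 ALLOC][17-33 ALLOC][34-61 FREE]
Op 3: c = malloc(12) -> c = 34; heap: [0-16 ALLOC][17-33 ALLOC][34-45 ALLOC][46-61 FREE]
Op 4: a = realloc(a, 13) -> a = 0; heap: [0-12 ALLOC][13-16 FREE][17-33 ALLOC][34-45 ALLOC][46-61 FREE]
Op 5: b = realloc(b, 21) -> NULL (b unchanged); heap: [0-12 ALLOC][13-16 FREE][17-33 ALLOC][34-45 ALLOC][46-61 FREE]
Op 6: free(c) -> (freed c); heap: [0-12 ALLOC][13-16 FREE][17-33 ALLOC][34-61 FREE]
Op 7: a = realloc(a, 27) -> a = 34; heap: [0-16 FREE][17-33 ALLOC][34-60 ALLOC][61-61 FREE]
Free blocks: [17 1] total_free=18 largest=17 -> 100*(18-17)/18 = 100/18 ≈ 5.556 -> rounds to 6

Answer: 6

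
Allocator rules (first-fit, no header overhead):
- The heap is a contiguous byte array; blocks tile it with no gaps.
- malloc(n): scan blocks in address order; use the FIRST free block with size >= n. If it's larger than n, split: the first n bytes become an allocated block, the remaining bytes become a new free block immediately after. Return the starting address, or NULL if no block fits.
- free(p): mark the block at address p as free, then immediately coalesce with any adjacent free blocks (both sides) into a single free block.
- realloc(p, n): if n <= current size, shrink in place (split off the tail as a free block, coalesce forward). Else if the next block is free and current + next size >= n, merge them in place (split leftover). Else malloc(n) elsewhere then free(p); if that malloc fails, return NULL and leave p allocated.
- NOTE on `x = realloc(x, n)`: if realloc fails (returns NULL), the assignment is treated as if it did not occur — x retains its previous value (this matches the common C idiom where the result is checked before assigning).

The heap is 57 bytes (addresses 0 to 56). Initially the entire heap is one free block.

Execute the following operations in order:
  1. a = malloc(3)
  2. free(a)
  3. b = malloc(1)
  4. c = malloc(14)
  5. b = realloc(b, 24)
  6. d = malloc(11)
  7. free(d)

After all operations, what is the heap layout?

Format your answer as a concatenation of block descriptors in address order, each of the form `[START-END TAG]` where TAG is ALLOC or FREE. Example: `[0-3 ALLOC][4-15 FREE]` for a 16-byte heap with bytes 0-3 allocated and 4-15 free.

Answer: [0-0 FREE][1-14 ALLOC][15-38 ALLOC][39-56 FREE]

Derivation:
Op 1: a = malloc(3) -> a = 0; heap: [0-2 ALLOC][3-56 FREE]
Op 2: free(a) -> (freed a); heap: [0-56 FREE]
Op 3: b = malloc(1) -> b = 0; heap: [0-0 ALLOC][1-56 FREE]
Op 4: c = malloc(14) -> c = 1; heap: [0-0 ALLOC][1-14 ALLOC][15-56 FREE]
Op 5: b = realloc(b, 24) -> b = 15; heap: [0-0 FREE][1-14 ALLOC][15-38 ALLOC][39-56 FREE]
Op 6: d = malloc(11) -> d = 39; heap: [0-0 FREE][1-14 ALLOC][15-38 ALLOC][39-49 ALLOC][50-56 FREE]
Op 7: free(d) -> (freed d); heap: [0-0 FREE][1-14 ALLOC][15-38 ALLOC][39-56 FREE]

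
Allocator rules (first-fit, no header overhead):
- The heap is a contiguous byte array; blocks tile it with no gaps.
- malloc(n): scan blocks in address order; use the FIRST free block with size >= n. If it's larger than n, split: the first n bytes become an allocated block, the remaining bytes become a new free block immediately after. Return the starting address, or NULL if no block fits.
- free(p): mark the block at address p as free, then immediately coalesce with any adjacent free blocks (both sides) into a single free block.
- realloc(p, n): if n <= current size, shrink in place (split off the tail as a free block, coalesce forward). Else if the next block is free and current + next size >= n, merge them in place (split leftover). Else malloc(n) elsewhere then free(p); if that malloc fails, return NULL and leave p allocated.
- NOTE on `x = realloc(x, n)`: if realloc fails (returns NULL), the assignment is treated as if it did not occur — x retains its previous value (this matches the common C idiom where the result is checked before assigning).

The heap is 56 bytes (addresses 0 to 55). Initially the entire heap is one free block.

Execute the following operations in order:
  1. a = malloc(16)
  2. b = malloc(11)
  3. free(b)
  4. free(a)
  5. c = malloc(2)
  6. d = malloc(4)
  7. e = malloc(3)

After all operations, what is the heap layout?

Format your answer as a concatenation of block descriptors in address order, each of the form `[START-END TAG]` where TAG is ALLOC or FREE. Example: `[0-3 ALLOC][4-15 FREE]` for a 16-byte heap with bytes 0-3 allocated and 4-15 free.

Answer: [0-1 ALLOC][2-5 ALLOC][6-8 ALLOC][9-55 FREE]

Derivation:
Op 1: a = malloc(16) -> a = 0; heap: [0-15 ALLOC][16-55 FREE]
Op 2: b = malloc(11) -> b = 16; heap: [0-15 ALLOC][16-26 ALLOC][27-55 FREE]
Op 3: free(b) -> (freed b); heap: [0-15 ALLOC][16-55 FREE]
Op 4: free(a) -> (freed a); heap: [0-55 FREE]
Op 5: c = malloc(2) -> c = 0; heap: [0-1 ALLOC][2-55 FREE]
Op 6: d = malloc(4) -> d = 2; heap: [0-1 ALLOC][2-5 ALLOC][6-55 FREE]
Op 7: e = malloc(3) -> e = 6; heap: [0-1 ALLOC][2-5 ALLOC][6-8 ALLOC][9-55 FREE]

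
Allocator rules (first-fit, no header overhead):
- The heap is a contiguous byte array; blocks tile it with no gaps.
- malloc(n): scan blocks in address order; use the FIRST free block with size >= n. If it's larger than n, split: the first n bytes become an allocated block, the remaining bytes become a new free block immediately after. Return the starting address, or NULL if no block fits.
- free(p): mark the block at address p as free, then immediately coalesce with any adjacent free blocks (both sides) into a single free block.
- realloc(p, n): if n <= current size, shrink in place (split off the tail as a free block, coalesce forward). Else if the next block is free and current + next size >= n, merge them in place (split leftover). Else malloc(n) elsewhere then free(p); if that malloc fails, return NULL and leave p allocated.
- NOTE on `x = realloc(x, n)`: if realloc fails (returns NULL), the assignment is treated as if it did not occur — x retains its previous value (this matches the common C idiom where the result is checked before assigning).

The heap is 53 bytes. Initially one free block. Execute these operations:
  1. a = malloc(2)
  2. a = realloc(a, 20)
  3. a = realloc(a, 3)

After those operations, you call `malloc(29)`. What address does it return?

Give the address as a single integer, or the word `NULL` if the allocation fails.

Answer: 3

Derivation:
Op 1: a = malloc(2) -> a = 0; heap: [0-1 ALLOC][2-52 FREE]
Op 2: a = realloc(a, 20) -> a = 0; heap: [0-19 ALLOC][20-52 FREE]
Op 3: a = realloc(a, 3) -> a = 0; heap: [0-2 ALLOC][3-52 FREE]
malloc(29): first-fit scan over [0-2 ALLOC][3-52 FREE] -> 3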